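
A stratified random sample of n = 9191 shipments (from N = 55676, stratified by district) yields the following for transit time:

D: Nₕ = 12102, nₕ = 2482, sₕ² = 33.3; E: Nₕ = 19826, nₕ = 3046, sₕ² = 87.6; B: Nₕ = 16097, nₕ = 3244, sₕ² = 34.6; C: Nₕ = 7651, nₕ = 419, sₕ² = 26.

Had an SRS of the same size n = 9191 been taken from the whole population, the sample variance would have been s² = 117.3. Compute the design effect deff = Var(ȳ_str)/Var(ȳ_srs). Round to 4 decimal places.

0.5077

Var(ȳ_str) = Σ Wₕ²(1−fₕ)sₕ²/nₕ with Wₕ = Nₕ/55676:
  D: (12102/55676)²·(1−2482/12102)·33.3/2482 = 5.0389335 × 10^-4
  E: (19826/55676)²·(1−3046/19826)·87.6/3046 = 0.0030864924
  B: (16097/55676)²·(1−3244/16097)·34.6/3244 = 7.1188305 × 10^-4
  C: (7651/55676)²·(1−419/7651)·26/419 = 0.0011076432
  → Var(ȳ_str) = 0.005409912.
Var(ȳ_srs) = (1 − 9191/55676)·117.3/9191 = 0.010655653.
deff = 0.005409912 / 0.010655653 = 0.5077.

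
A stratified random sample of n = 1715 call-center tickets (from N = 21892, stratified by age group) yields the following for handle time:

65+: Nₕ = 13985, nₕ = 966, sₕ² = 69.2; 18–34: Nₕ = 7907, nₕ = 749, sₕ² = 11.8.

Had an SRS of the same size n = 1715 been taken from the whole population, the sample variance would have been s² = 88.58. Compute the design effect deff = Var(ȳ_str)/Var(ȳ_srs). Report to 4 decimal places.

0.6108

Var(ȳ_str) = Σ Wₕ²(1−fₕ)sₕ²/nₕ with Wₕ = Nₕ/21892:
  65+: (13985/21892)²·(1−966/13985)·69.2/966 = 0.027214364
  18–34: (7907/21892)²·(1−749/7907)·11.8/749 = 0.0018605131
  → Var(ȳ_str) = 0.029074877.
Var(ȳ_srs) = (1 − 1715/21892)·88.58/1715 = 0.047603919.
deff = 0.029074877 / 0.047603919 = 0.6108.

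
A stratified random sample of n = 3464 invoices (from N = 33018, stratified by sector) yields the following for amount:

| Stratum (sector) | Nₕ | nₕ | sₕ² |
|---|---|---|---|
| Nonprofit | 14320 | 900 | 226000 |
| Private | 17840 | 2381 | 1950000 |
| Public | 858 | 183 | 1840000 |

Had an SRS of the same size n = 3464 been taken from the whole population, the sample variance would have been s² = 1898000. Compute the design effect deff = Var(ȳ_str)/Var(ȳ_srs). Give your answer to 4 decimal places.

Var(ȳ_str) = Σ Wₕ²(1−fₕ)sₕ²/nₕ with Wₕ = Nₕ/33018:
  Nonprofit: (14320/33018)²·(1−900/14320)·226000/900 = 44.264946
  Private: (17840/33018)²·(1−2381/17840)·1950000/2381 = 207.18101
  Public: (858/33018)²·(1−183/858)·1840000/183 = 5.3414143
  → Var(ȳ_str) = 256.78737.
Var(ȳ_srs) = (1 − 3464/33018)·1898000/3464 = 490.43768.
deff = 256.78737 / 490.43768 = 0.5236.

0.5236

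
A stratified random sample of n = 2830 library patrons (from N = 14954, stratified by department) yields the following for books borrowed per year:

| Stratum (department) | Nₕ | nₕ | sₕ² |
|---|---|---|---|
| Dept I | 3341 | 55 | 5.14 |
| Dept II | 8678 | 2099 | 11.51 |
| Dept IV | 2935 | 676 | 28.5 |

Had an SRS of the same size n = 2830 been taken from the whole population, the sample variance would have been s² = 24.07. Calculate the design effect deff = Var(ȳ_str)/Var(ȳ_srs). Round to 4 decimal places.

Var(ȳ_str) = Σ Wₕ²(1−fₕ)sₕ²/nₕ with Wₕ = Nₕ/14954:
  Dept I: (3341/14954)²·(1−55/3341)·5.14/55 = 0.0045880666
  Dept II: (8678/14954)²·(1−2099/8678)·11.51/2099 = 0.0013999988
  Dept IV: (2935/14954)²·(1−676/2935)·28.5/676 = 0.0012499935
  → Var(ȳ_str) = 0.0072380589.
Var(ȳ_srs) = (1 − 2830/14954)·24.07/2830 = 0.0068956976.
deff = 0.0072380589 / 0.0068956976 = 1.0496.

1.0496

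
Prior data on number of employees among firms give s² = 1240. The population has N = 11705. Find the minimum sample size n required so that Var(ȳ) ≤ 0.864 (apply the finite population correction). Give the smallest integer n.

Without fpc, n₀ = s²/D = 1240/0.864 = 1435.1852.
With fpc, (1 − n/N)·s²/n ≤ D requires n ≥ n₀/(1 + n₀/N) = 1435.1852/(1 + 1435.1852/11705) = 1278.4327.
Rounding up, n = 1279.

1279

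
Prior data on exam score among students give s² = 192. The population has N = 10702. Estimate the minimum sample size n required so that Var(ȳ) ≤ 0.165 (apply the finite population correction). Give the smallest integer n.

Without fpc, n₀ = s²/D = 192/0.165 = 1163.6364.
With fpc, (1 − n/N)·s²/n ≤ D requires n ≥ n₀/(1 + n₀/N) = 1163.6364/(1 + 1163.6364/10702) = 1049.5212.
Rounding up, n = 1050.

1050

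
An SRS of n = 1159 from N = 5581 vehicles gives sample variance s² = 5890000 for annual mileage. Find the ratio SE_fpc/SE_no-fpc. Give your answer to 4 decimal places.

f = n/N = 1159/5581 = 0.20766888.
SE_no-fpc = √(s²/n) = 71.287918; SE_fpc = √((1−f)s²/n) = 63.455502.
Ratio = √(1−f) = 0.89012984.

0.8901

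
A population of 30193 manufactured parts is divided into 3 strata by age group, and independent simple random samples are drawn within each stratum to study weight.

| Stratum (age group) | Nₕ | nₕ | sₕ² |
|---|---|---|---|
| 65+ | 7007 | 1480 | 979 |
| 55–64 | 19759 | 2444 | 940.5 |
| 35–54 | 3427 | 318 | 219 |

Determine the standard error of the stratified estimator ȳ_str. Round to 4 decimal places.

0.4249

Var(ȳ_str) = Σₕ Wₕ²(1 − fₕ)sₕ²/nₕ with Wₕ = Nₕ/N, N = 30193.
65+: Wₕ = 0.23207366; term = 0.23207366²·(1 − 0.21121735)·979/1480 = 0.028101534.
55–64: Wₕ = 0.65442321; term = 0.65442321²·(1 − 0.12369047)·940.5/2444 = 0.14442172.
35–54: Wₕ = 0.11350313; term = 0.11350313²·(1 − 0.09279253)·219/318 = 0.0080489511.
Sum = 0.18057221.
SE = √(0.18057221) = 0.4249.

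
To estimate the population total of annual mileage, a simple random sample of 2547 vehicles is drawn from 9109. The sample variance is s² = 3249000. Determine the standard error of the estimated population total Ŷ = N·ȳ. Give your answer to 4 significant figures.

Var(Ŷ) = N²·Var(ȳ) = N²·(1 − n/N)·s²/n.
f = 2547/9109 = 0.27961357; Var(ȳ) = 0.72038643·3249000/2547 = 918.93817.
Var(Ŷ) = 9109² · 918.93817 = 7.6247866 × 10^10.
SE(Ŷ) = √(7.6247866 × 10^10) = 276100.

276100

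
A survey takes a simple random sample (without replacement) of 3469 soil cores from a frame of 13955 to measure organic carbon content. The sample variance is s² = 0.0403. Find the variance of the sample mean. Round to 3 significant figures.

8.73 × 10^-6

Under SRS without replacement, Var(ȳ) = (1 − f)·s²/n with f = n/N = 3469/13955 = 0.24858474.
Var(ȳ) = (1 − 0.24858474)·0.0403/3469 = 0.75141526·1.1617181 × 10^-5 = 8.7293269 × 10^-6.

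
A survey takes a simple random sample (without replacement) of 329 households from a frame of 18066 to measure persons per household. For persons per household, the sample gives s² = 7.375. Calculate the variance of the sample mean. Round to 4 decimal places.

Under SRS without replacement, Var(ȳ) = (1 − f)·s²/n with f = n/N = 329/18066 = 0.01821100.
Var(ȳ) = (1 − 0.01821100)·7.375/329 = 0.98178900·0.022416413 = 0.022008188.

0.0220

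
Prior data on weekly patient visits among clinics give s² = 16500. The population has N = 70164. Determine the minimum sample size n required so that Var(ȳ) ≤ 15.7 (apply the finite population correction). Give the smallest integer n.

1036

Without fpc, n₀ = s²/D = 16500/15.7 = 1050.9554.
With fpc, (1 − n/N)·s²/n ≤ D requires n ≥ n₀/(1 + n₀/N) = 1050.9554/(1 + 1050.9554/70164) = 1035.4459.
Rounding up, n = 1036.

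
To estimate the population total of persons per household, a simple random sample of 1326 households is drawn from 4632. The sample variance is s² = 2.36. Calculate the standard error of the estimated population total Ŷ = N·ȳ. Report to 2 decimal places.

Var(Ŷ) = N²·Var(ȳ) = N²·(1 − n/N)·s²/n.
f = 1326/4632 = 0.28626943; Var(ȳ) = 0.71373057·2.36/1326 = 0.0012702897.
Var(Ŷ) = 4632² · 0.0012702897 = 27254.604.
SE(Ŷ) = √(27254.604) = 165.09.

165.09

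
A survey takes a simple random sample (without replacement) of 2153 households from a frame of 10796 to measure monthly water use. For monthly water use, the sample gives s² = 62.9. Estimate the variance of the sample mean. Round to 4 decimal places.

Under SRS without replacement, Var(ȳ) = (1 − f)·s²/n with f = n/N = 2153/10796 = 0.19942571.
Var(ȳ) = (1 − 0.19942571)·62.9/2153 = 0.80057429·0.029215049 = 0.023388817.

0.0234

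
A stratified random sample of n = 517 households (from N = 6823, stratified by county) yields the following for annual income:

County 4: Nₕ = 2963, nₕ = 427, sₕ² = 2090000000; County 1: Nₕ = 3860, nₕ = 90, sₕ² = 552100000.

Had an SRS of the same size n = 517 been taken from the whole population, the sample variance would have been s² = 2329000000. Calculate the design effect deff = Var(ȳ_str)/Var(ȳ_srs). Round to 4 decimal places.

Var(ȳ_str) = Σ Wₕ²(1−fₕ)sₕ²/nₕ with Wₕ = Nₕ/6823:
  County 4: (2963/6823)²·(1−427/2963)·2090000000/427 = 790039.07
  County 1: (3860/6823)²·(1−90/3860)·552100000/90 = 1.9175785 × 10^6
  → Var(ȳ_str) = 2.7076176 × 10^6.
Var(ȳ_srs) = (1 − 517/6823)·2329000000/517 = 4.1634901 × 10^6.
deff = (2.7076176 × 10^6) / (4.1634901 × 10^6) = 0.6503.

0.6503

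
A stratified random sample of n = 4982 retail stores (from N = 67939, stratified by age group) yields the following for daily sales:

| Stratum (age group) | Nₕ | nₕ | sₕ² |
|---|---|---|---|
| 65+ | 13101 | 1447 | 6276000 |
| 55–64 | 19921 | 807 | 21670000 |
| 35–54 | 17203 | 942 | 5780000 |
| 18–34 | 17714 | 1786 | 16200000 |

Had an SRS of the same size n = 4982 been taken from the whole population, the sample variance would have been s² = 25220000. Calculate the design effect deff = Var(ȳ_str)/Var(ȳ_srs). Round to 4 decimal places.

Var(ȳ_str) = Σ Wₕ²(1−fₕ)sₕ²/nₕ with Wₕ = Nₕ/67939:
  65+: (13101/67939)²·(1−1447/13101)·6276000/1447 = 143.46817
  55–64: (19921/67939)²·(1−807/19921)·21670000/807 = 2215.1839
  35–54: (17203/67939)²·(1−942/17203)·5780000/942 = 371.86908
  18–34: (17714/67939)²·(1−1786/17714)·16200000/1786 = 554.46374
  → Var(ȳ_str) = 3284.9849.
Var(ȳ_srs) = (1 − 4982/67939)·25220000/4982 = 4691.0087.
deff = 3284.9849 / 4691.0087 = 0.7003.

0.7003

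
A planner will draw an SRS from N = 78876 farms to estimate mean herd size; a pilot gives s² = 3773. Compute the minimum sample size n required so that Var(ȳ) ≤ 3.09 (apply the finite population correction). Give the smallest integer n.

1203

Without fpc, n₀ = s²/D = 3773/3.09 = 1221.0356.
With fpc, (1 − n/N)·s²/n ≤ D requires n ≥ n₀/(1 + n₀/N) = 1221.0356/(1 + 1221.0356/78876) = 1202.4216.
Rounding up, n = 1203.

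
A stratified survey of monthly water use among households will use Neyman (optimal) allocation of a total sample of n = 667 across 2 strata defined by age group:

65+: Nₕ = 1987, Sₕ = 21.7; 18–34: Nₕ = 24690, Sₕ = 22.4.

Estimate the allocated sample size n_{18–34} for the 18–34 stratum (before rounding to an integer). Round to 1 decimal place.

Neyman allocation: nₕ = n·NₕSₕ / Σⱼ NⱼSⱼ.
Σ NⱼSⱼ = 1987·21.7 + 24690·22.4 = 596173.9.
n_{18–34} = 667·24690·22.4 / 596173.9 = 618.8.

618.8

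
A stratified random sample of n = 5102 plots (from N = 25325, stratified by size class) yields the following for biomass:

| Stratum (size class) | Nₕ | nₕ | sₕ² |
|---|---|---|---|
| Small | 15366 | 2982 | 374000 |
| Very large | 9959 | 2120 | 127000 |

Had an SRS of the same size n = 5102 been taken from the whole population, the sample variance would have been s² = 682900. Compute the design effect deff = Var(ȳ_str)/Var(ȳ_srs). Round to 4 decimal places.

Var(ȳ_str) = Σ Wₕ²(1−fₕ)sₕ²/nₕ with Wₕ = Nₕ/25325:
  Small: (15366/25325)²·(1−2982/15366)·374000/2982 = 37.212327
  Very large: (9959/25325)²·(1−2120/9959)·127000/2120 = 7.291978
  → Var(ȳ_str) = 44.504305.
Var(ȳ_srs) = (1 − 5102/25325)·682900/5102 = 106.88402.
deff = 44.504305 / 106.88402 = 0.4164.

0.4164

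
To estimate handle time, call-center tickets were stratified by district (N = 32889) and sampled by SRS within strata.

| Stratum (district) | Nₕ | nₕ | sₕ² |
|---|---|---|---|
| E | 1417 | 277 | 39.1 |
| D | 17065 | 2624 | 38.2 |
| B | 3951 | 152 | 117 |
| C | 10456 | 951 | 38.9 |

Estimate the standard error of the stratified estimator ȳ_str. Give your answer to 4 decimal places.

Var(ȳ_str) = Σₕ Wₕ²(1 − fₕ)sₕ²/nₕ with Wₕ = Nₕ/N, N = 32889.
E: Wₕ = 0.04308431; term = 0.04308431²·(1 − 0.19548342)·39.1/277 = 2.1079988 × 10^-4.
D: Wₕ = 0.51886649; term = 0.51886649²·(1 − 0.15376502)·38.2/2624 = 0.0033166661.
B: Wₕ = 0.12013135; term = 0.12013135²·(1 − 0.03847127)·117/152 = 0.010681131.
C: Wₕ = 0.31791784; term = 0.31791784²·(1 − 0.09095256)·38.9/951 = 0.0037582481.
Sum = 0.017966845.
SE = √(0.017966845) = 0.1340.

0.1340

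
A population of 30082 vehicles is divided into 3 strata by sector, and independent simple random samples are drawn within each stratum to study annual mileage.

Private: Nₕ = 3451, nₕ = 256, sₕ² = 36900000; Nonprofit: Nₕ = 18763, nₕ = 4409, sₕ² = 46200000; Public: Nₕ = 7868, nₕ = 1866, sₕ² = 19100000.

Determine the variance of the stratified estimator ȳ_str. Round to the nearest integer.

5409

Var(ȳ_str) = Σₕ Wₕ²(1 − fₕ)sₕ²/nₕ with Wₕ = Nₕ/N, N = 30082.
Private: Wₕ = 0.11471977; term = 0.11471977²·(1 − 0.07418140)·36900000/256 = 1756.26.
Nonprofit: Wₕ = 0.62372848; term = 0.62372848²·(1 − 0.23498374)·46200000/4409 = 3118.6288.
Public: Wₕ = 0.26155176; term = 0.26155176²·(1 − 0.23716319)·19100000/1866 = 534.15667.
Sum = 5409.0455.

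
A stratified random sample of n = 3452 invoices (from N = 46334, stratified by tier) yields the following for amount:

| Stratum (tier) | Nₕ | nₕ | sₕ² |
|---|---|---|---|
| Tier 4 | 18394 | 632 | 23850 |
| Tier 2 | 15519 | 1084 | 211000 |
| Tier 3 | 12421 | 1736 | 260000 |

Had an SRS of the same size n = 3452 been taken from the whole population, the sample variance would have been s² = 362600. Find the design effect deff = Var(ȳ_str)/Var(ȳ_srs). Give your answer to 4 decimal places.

0.3632

Var(ȳ_str) = Σ Wₕ²(1−fₕ)sₕ²/nₕ with Wₕ = Nₕ/46334:
  Tier 4: (18394/46334)²·(1−632/18394)·23850/632 = 5.7430125
  Tier 2: (15519/46334)²·(1−1084/15519)·211000/1084 = 20.311131
  Tier 3: (12421/46334)²·(1−1736/12421)·260000/1736 = 9.258809
  → Var(ȳ_str) = 35.312953.
Var(ȳ_srs) = (1 − 3452/46334)·362600/3452 = 97.21477.
deff = 35.312953 / 97.21477 = 0.3632.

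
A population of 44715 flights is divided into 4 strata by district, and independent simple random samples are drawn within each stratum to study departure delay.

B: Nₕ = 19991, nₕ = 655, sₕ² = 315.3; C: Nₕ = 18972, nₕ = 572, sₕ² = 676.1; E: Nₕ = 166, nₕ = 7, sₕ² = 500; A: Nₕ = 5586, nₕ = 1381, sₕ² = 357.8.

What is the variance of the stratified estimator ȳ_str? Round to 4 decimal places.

0.3034

Var(ȳ_str) = Σₕ Wₕ²(1 − fₕ)sₕ²/nₕ with Wₕ = Nₕ/N, N = 44715.
B: Wₕ = 0.44707593; term = 0.44707593²·(1 − 0.03276474)·315.3/655 = 0.093063066.
C: Wₕ = 0.42428715; term = 0.42428715²·(1 − 0.03014969)·676.1/572 = 0.20636658.
E: Wₕ = 0.00371240; term = 0.00371240²·(1 − 0.04216867)·500/7 = 9.4291101 × 10^-4.
A: Wₕ = 0.12492452; term = 0.12492452²·(1 − 0.24722521)·357.8/1381 = 0.003043737.
Sum = 0.30341629.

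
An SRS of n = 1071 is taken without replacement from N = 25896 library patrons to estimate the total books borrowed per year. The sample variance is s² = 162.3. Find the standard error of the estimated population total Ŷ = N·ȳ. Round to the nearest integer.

9870

Var(Ŷ) = N²·Var(ȳ) = N²·(1 − n/N)·s²/n.
f = 1071/25896 = 0.04135774; Var(ȳ) = 0.95864226·162.3/1071 = 0.14527324.
Var(Ŷ) = 25896² · 0.14527324 = 9.7420644 × 10^7.
SE(Ŷ) = √(9.7420644 × 10^7) = 9870.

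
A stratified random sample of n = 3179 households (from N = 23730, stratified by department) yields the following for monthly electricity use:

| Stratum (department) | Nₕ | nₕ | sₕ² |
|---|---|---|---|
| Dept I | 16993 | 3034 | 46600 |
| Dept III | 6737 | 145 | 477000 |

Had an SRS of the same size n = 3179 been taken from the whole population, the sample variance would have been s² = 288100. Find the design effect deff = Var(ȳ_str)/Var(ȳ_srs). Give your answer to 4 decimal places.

3.3880

Var(ȳ_str) = Σ Wₕ²(1−fₕ)sₕ²/nₕ with Wₕ = Nₕ/23730:
  Dept I: (16993/23730)²·(1−3034/16993)·46600/3034 = 6.4699247
  Dept III: (6737/23730)²·(1−145/6737)·477000/145 = 259.44102
  → Var(ȳ_str) = 265.91094.
Var(ȳ_srs) = (1 − 3179/23730)·288100/3179 = 78.485233.
deff = 265.91094 / 78.485233 = 3.3880.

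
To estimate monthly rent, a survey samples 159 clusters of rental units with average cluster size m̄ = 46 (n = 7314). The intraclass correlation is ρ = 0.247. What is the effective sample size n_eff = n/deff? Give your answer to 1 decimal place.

deff = 1 + (46 − 1)·0.247 = 1 + 11.115 = 12.115.
n_eff = 7314 / 12.115 = 603.7.

603.7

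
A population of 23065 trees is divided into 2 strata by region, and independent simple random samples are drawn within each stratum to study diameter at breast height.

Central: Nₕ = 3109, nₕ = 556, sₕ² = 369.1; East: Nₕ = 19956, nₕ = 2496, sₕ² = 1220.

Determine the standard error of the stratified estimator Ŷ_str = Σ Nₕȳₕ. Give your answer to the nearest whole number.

Var(Ŷ_str) = Σₕ Nₕ²(1 − fₕ)sₕ²/nₕ.
Central: 3109²·(1 − 556/3109)·369.1/556 = 5.2691528 × 10^6.
East: 19956²·(1 − 2496/19956)·1220/2496 = 1.7030719 × 10^8.
Sum = 1.7557634 × 10^8.
SE = √(1.7557634 × 10^8) = 13251.

13251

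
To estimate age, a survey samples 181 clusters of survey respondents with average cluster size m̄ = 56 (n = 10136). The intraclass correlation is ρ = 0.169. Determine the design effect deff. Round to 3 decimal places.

deff = 1 + (56 − 1)·0.169 = 1 + 9.295 = 10.295.

10.295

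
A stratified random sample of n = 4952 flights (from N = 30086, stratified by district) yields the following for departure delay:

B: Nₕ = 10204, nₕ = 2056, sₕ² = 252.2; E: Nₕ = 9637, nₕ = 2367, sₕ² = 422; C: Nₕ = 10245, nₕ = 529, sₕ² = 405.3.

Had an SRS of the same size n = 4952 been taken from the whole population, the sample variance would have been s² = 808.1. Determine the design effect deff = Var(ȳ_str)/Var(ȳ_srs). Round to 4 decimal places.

Var(ȳ_str) = Σ Wₕ²(1−fₕ)sₕ²/nₕ with Wₕ = Nₕ/30086:
  B: (10204/30086)²·(1−2056/10204)·252.2/2056 = 0.011267162
  E: (9637/30086)²·(1−2367/9637)·422/2367 = 0.013799443
  C: (10245/30086)²·(1−529/10245)·405.3/529 = 0.084254188
  → Var(ȳ_str) = 0.10932079.
Var(ȳ_srs) = (1 − 4952/30086)·808.1/4952 = 0.13632692.
deff = 0.10932079 / 0.13632692 = 0.8019.

0.8019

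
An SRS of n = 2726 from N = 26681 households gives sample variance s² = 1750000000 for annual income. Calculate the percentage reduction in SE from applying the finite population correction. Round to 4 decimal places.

5.2461

f = n/N = 2726/26681 = 0.10217008.
SE_no-fpc = √(s²/n) = 801.22796; SE_fpc = √((1−f)s²/n) = 759.19464.
Ratio = √(1−f) = 0.94753887. Reduction = 100·(1 − 0.94753887) = 5.2461%.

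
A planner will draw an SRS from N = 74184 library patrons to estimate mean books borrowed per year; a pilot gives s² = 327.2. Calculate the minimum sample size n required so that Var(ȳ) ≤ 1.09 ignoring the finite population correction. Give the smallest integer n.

301

Without fpc, n₀ = s²/D = 327.2/1.09 = 300.1835.
Rounding up, n = 301.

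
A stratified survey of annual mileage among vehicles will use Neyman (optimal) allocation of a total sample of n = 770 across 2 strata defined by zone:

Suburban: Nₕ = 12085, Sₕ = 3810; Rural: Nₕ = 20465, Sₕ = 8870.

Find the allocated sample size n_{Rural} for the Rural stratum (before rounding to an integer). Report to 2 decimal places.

614.21

Neyman allocation: nₕ = n·NₕSₕ / Σⱼ NⱼSⱼ.
Σ NⱼSⱼ = 12085·3810 + 20465·8870 = 2.275684 × 10^8.
n_{Rural} = 770·20465·8870 / (2.275684 × 10^8) = 614.21.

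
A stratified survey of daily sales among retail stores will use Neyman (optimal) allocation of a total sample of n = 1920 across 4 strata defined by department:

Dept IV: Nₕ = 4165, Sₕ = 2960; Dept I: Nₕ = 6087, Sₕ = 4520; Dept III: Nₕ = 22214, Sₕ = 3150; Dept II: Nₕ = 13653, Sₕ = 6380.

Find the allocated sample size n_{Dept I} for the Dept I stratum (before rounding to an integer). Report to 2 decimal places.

268.26

Neyman allocation: nₕ = n·NₕSₕ / Σⱼ NⱼSⱼ.
Σ NⱼSⱼ = 4165·2960 + 6087·4520 + 22214·3150 + 13653·6380 = 1.9692188 × 10^8.
n_{Dept I} = 1920·6087·4520 / (1.9692188 × 10^8) = 268.26.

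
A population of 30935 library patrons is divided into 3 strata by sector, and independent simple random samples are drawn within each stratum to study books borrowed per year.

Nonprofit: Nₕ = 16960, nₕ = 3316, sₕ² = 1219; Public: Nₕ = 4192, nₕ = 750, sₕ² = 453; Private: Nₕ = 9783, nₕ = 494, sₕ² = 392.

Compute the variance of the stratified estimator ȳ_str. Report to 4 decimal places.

Var(ȳ_str) = Σₕ Wₕ²(1 − fₕ)sₕ²/nₕ with Wₕ = Nₕ/N, N = 30935.
Nonprofit: Wₕ = 0.54824632; term = 0.54824632²·(1 − 0.19551887)·1219/3316 = 0.088890736.
Public: Wₕ = 0.13550994; term = 0.13550994²·(1 − 0.17891221)·453/750 = 0.0091068637.
Private: Wₕ = 0.31624374; term = 0.31624374²·(1 − 0.05049576)·392/494 = 0.075352887.
Sum = 0.17335049.

0.1734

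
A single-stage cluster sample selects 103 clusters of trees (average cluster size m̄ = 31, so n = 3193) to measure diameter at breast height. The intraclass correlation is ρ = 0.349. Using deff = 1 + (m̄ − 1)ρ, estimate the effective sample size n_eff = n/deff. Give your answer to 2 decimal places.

278.38

deff = 1 + (31 − 1)·0.349 = 1 + 10.47 = 11.47.
n_eff = 3193 / 11.47 = 278.38.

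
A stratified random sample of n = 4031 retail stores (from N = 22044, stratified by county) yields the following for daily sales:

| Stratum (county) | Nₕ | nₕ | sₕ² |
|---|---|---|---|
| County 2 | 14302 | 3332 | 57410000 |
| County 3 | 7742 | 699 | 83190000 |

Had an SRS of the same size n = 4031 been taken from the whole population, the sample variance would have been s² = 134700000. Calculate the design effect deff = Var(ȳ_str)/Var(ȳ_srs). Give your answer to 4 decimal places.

0.6928

Var(ȳ_str) = Σ Wₕ²(1−fₕ)sₕ²/nₕ with Wₕ = Nₕ/22044:
  County 2: (14302/22044)²·(1−3332/14302)·57410000/3332 = 5562.9499
  County 3: (7742/22044)²·(1−699/7742)·83190000/699 = 13354.388
  → Var(ȳ_str) = 18917.338.
Var(ȳ_srs) = (1 − 4031/22044)·134700000/4031 = 27305.52.
deff = 18917.338 / 27305.52 = 0.6928.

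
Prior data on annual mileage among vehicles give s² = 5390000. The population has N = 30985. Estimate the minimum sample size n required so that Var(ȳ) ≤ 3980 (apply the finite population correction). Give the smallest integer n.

1298

Without fpc, n₀ = s²/D = 5390000/3980 = 1354.2714.
With fpc, (1 − n/N)·s²/n ≤ D requires n ≥ n₀/(1 + n₀/N) = 1354.2714/(1 + 1354.2714/30985) = 1297.5586.
Rounding up, n = 1298.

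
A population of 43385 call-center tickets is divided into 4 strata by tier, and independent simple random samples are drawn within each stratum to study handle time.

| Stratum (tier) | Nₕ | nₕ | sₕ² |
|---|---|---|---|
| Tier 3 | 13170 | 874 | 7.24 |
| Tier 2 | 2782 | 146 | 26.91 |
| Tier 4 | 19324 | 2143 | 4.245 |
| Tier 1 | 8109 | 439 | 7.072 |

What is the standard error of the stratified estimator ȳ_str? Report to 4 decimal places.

0.0481

Var(ȳ_str) = Σₕ Wₕ²(1 − fₕ)sₕ²/nₕ with Wₕ = Nₕ/N, N = 43385.
Tier 3: Wₕ = 0.30356114; term = 0.30356114²·(1 − 0.06636295)·7.24/874 = 7.126849 × 10^-4.
Tier 2: Wₕ = 0.06412355; term = 0.06412355²·(1 − 0.05248023)·26.91/146 = 7.1809875 × 10^-4.
Tier 4: Wₕ = 0.44540740; term = 0.44540740²·(1 − 0.11089836)·4.245/2143 = 3.493991 × 10^-4.
Tier 1: Wₕ = 0.18690792; term = 0.18690792²·(1 − 0.05413738)·7.072/439 = 5.3230579 × 10^-4.
Sum = 0.0023124885.
SE = √(0.0023124885) = 0.0481.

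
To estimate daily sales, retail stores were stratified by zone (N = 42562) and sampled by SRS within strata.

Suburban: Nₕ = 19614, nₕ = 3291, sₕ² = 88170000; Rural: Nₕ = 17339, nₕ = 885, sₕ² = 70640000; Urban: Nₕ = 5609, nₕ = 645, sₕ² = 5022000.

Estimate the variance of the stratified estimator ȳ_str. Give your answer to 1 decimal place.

Var(ȳ_str) = Σₕ Wₕ²(1 − fₕ)sₕ²/nₕ with Wₕ = Nₕ/N, N = 42562.
Suburban: Wₕ = 0.46083361; term = 0.46083361²·(1 − 0.16778831)·88170000/3291 = 4734.9463.
Rural: Wₕ = 0.40738217; term = 0.40738217²·(1 − 0.05104101)·70640000/885 = 12570.684.
Urban: Wₕ = 0.13178422; term = 0.13178422²·(1 − 0.11499376)·5022000/645 = 119.67134.
Sum = 17425.302.

17425.3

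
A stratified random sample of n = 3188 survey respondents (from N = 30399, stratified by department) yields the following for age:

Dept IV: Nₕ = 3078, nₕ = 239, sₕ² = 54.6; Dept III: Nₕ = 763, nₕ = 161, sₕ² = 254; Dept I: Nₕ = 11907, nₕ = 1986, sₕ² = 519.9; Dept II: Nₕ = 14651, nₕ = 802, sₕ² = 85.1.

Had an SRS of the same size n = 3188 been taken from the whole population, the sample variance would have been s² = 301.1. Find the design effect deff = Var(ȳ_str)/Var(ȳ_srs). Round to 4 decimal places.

0.7062

Var(ȳ_str) = Σ Wₕ²(1−fₕ)sₕ²/nₕ with Wₕ = Nₕ/30399:
  Dept IV: (3078/30399)²·(1−239/3078)·54.6/239 = 0.0021602805
  Dept III: (763/30399)²·(1−161/763)·254/161 = 7.8417009 × 10^-4
  Dept I: (11907/30399)²·(1−1986/11907)·519.9/1986 = 0.033464149
  Dept II: (14651/30399)²·(1−802/14651)·85.1/802 = 0.023298195
  → Var(ȳ_str) = 0.059706795.
Var(ȳ_srs) = (1 − 3188/30399)·301.1/3188 = 0.084542999.
deff = 0.059706795 / 0.084542999 = 0.7062.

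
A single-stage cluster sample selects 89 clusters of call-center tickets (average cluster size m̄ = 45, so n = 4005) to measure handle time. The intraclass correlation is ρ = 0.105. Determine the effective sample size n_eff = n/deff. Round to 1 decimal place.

712.6

deff = 1 + (45 − 1)·0.105 = 1 + 4.62 = 5.62.
n_eff = 4005 / 5.62 = 712.6.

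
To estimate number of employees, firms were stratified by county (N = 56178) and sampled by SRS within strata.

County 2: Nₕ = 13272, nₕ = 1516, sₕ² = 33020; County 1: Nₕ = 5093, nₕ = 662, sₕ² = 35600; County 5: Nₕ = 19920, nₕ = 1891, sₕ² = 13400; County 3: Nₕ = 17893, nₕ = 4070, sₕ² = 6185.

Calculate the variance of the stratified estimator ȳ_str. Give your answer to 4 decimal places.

Var(ȳ_str) = Σₕ Wₕ²(1 − fₕ)sₕ²/nₕ with Wₕ = Nₕ/N, N = 56178.
County 2: Wₕ = 0.23624907; term = 0.23624907²·(1 − 0.11422544)·33020/1516 = 1.0768154.
County 1: Wₕ = 0.09065826; term = 0.09065826²·(1 − 0.12998233)·35600/662 = 0.38453413.
County 5: Wₕ = 0.35458720; term = 0.35458720²·(1 − 0.09492972)·13400/1891 = 0.80638362.
County 3: Wₕ = 0.31850546; term = 0.31850546²·(1 − 0.22746325)·6185/4070 = 0.11909629.
Sum = 2.3868294.

2.3868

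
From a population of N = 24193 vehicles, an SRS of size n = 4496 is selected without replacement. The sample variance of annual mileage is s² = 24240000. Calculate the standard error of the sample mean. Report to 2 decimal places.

66.25

Under SRS without replacement, Var(ȳ) = (1 − f)·s²/n with f = n/N = 4496/24193 = 0.18583888.
Var(ȳ) = (1 − 0.18583888)·24240000/4496 = 0.81416112·5391.4591 = 4389.5164.
SE(ȳ) = √(4389.5164) = 66.25.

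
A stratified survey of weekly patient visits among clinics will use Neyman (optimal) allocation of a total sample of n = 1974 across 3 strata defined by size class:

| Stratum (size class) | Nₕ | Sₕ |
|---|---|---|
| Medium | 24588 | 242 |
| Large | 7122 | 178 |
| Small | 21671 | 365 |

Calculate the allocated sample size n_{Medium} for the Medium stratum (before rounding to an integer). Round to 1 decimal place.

776.4

Neyman allocation: nₕ = n·NₕSₕ / Σⱼ NⱼSⱼ.
Σ NⱼSⱼ = 24588·242 + 7122·178 + 21671·365 = 1.5127927 × 10^7.
n_{Medium} = 1974·24588·242 / (1.5127927 × 10^7) = 776.4.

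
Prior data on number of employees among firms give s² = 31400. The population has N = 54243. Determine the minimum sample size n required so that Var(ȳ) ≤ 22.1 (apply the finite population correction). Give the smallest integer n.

1385

Without fpc, n₀ = s²/D = 31400/22.1 = 1420.8145.
With fpc, (1 − n/N)·s²/n ≤ D requires n ≥ n₀/(1 + n₀/N) = 1420.8145/(1 + 1420.8145/54243) = 1384.5483.
Rounding up, n = 1385.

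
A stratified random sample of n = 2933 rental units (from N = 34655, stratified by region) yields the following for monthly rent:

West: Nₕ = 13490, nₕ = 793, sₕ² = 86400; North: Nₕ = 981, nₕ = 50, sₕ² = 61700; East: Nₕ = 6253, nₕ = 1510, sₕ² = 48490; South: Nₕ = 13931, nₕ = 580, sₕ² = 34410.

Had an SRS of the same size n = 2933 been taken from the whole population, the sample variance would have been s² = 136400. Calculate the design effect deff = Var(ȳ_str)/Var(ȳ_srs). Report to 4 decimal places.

0.6215

Var(ȳ_str) = Σ Wₕ²(1−fₕ)sₕ²/nₕ with Wₕ = Nₕ/34655:
  West: (13490/34655)²·(1−793/13490)·86400/793 = 15.538955
  North: (981/34655)²·(1−50/981)·61700/50 = 0.93843034
  East: (6253/34655)²·(1−1510/6253)·48490/1510 = 0.79302154
  South: (13931/34655)²·(1−580/13931)·34410/580 = 9.1879995
  → Var(ȳ_str) = 26.458406.
Var(ȳ_srs) = (1 − 2933/34655)·136400/2933 = 42.569345.
deff = 26.458406 / 42.569345 = 0.6215.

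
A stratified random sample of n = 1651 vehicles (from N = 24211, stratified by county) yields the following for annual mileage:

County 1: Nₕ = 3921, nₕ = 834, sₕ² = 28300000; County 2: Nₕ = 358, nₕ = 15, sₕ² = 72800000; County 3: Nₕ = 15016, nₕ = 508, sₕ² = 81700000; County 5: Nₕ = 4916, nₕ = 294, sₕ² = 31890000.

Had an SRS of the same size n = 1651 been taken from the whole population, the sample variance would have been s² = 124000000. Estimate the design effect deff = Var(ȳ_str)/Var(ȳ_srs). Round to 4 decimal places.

Var(ȳ_str) = Σ Wₕ²(1−fₕ)sₕ²/nₕ with Wₕ = Nₕ/24211:
  County 1: (3921/24211)²·(1−834/3921)·28300000/834 = 700.694
  County 2: (358/24211)²·(1−15/358)·72800000/15 = 1016.6976
  County 3: (15016/24211)²·(1−508/15016)·81700000/508 = 59771.574
  County 5: (4916/24211)²·(1−294/4916)·31890000/294 = 4204.589
  → Var(ȳ_str) = 65693.555.
Var(ȳ_srs) = (1 − 1651/24211)·124000000/1651 = 69984.357.
deff = 65693.555 / 69984.357 = 0.9387.

0.9387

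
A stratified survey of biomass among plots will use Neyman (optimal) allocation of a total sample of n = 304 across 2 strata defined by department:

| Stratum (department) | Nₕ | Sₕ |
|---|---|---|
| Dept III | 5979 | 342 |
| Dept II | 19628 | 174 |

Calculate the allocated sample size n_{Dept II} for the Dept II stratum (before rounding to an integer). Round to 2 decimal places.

190.15

Neyman allocation: nₕ = n·NₕSₕ / Σⱼ NⱼSⱼ.
Σ NⱼSⱼ = 5979·342 + 19628·174 = 5.46009 × 10^6.
n_{Dept II} = 304·19628·174 / (5.46009 × 10^6) = 190.15.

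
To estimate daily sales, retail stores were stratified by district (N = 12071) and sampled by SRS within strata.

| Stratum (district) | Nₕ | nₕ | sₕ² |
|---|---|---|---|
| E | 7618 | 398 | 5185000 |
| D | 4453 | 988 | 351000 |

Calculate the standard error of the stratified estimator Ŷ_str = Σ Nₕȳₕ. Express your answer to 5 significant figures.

Var(Ŷ_str) = Σₕ Nₕ²(1 − fₕ)sₕ²/nₕ.
E: 7618²·(1 − 398/7618)·5185000/398 = 7.1654563 × 10^11.
D: 4453²·(1 − 988/4453)·351000/988 = 5.4815844 × 10^9.
Sum = 7.2202721 × 10^11.
SE = √(7.2202721 × 10^11) = 849720.

849720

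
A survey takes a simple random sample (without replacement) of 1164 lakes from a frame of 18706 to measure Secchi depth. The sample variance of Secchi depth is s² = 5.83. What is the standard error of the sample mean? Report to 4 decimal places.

0.0685

Under SRS without replacement, Var(ȳ) = (1 − f)·s²/n with f = n/N = 1164/18706 = 0.06222602.
Var(ȳ) = (1 − 0.06222602)·5.83/1164 = 0.93777398·0.0050085911 = 0.0046969264.
SE(ȳ) = √(0.0046969264) = 0.0685.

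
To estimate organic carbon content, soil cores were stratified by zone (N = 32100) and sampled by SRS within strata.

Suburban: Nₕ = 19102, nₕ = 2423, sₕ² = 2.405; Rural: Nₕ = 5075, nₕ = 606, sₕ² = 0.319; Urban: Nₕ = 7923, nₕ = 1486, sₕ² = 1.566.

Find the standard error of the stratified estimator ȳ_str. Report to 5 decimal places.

0.01925

Var(ȳ_str) = Σₕ Wₕ²(1 − fₕ)sₕ²/nₕ with Wₕ = Nₕ/N, N = 32100.
Suburban: Wₕ = 0.59507788; term = 0.59507788²·(1 − 0.12684536)·2.405/2423 = 3.0690252 × 10^-4.
Rural: Wₕ = 0.15809969; term = 0.15809969²·(1 − 0.11940887)·0.319/606 = 1.1586557 × 10^-5.
Urban: Wₕ = 0.24682243; term = 0.24682243²·(1 − 0.18755522)·1.566/1486 = 5.2159816 × 10^-5.
Sum = 3.7064889 × 10^-4.
SE = √(3.7064889 × 10^-4) = 0.01925.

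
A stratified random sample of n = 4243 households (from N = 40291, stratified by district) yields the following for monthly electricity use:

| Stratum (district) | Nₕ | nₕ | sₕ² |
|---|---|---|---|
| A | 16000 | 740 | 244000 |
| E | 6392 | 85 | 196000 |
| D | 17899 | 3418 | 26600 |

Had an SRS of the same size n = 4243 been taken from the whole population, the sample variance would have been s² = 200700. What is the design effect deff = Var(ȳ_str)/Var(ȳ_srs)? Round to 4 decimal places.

Var(ȳ_str) = Σ Wₕ²(1−fₕ)sₕ²/nₕ with Wₕ = Nₕ/40291:
  A: (16000/40291)²·(1−740/16000)·244000/740 = 49.59256
  E: (6392/40291)²·(1−85/6392)·196000/85 = 57.263864
  D: (17899/40291)²·(1−3418/17899)·26600/3418 = 1.2425698
  → Var(ȳ_str) = 108.09899.
Var(ȳ_srs) = (1 − 4243/40291)·200700/4243 = 42.320176.
deff = 108.09899 / 42.320176 = 2.5543.

2.5543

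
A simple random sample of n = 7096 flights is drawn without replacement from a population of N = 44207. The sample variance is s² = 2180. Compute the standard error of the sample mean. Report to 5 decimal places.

0.50784

Under SRS without replacement, Var(ȳ) = (1 − f)·s²/n with f = n/N = 7096/44207 = 0.16051757.
Var(ȳ) = (1 − 0.16051757)·2180/7096 = 0.83948243·0.30721533 = 0.25790188.
SE(ȳ) = √(0.25790188) = 0.50784.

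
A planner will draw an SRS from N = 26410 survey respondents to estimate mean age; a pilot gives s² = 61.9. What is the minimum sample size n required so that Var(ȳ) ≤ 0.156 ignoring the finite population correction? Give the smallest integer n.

Without fpc, n₀ = s²/D = 61.9/0.156 = 396.7949.
Rounding up, n = 397.

397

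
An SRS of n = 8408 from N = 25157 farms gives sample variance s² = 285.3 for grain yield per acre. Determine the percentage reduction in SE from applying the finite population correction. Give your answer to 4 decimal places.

18.4047

f = n/N = 8408/25157 = 0.33422109.
SE_no-fpc = √(s²/n) = 0.18420632; SE_fpc = √((1−f)s²/n) = 0.15030366.
Ratio = √(1−f) = 0.81595276. Reduction = 100·(1 − 0.81595276) = 18.4047%.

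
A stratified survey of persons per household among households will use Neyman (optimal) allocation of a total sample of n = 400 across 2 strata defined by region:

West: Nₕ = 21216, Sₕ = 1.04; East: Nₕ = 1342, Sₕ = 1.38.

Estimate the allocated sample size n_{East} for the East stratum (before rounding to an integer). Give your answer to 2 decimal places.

30.97

Neyman allocation: nₕ = n·NₕSₕ / Σⱼ NⱼSⱼ.
Σ NⱼSⱼ = 21216·1.04 + 1342·1.38 = 23916.6.
n_{East} = 400·1342·1.38 / 23916.6 = 30.97.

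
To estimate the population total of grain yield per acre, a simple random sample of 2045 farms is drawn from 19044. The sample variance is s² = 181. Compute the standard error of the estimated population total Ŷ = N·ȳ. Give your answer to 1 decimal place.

Var(Ŷ) = N²·Var(ȳ) = N²·(1 − n/N)·s²/n.
f = 2045/19044 = 0.10738290; Var(ȳ) = 0.89261710·181/2045 = 0.079004252.
Var(Ŷ) = 19044² · 0.079004252 = 2.8652783 × 10^7.
SE(Ŷ) = √(2.8652783 × 10^7) = 5352.8.

5352.8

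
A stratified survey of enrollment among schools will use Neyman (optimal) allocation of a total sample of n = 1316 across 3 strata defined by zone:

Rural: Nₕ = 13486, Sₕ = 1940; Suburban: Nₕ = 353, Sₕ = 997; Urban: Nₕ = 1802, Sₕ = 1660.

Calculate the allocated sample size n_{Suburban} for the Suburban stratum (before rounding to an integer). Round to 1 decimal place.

Neyman allocation: nₕ = n·NₕSₕ / Σⱼ NⱼSⱼ.
Σ NⱼSⱼ = 13486·1940 + 353·997 + 1802·1660 = 2.9506101 × 10^7.
n_{Suburban} = 1316·353·997 / (2.9506101 × 10^7) = 15.7.

15.7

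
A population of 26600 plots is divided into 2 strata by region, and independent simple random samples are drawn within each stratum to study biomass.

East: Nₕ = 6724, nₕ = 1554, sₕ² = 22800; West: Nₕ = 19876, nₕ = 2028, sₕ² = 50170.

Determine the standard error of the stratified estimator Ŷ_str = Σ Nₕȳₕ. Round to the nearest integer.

96364

Var(Ŷ_str) = Σₕ Nₕ²(1 − fₕ)sₕ²/nₕ.
East: 6724²·(1 − 1554/6724)·22800/1554 = 5.1003747 × 10^8.
West: 19876²·(1 − 2028/19876)·50170/2028 = 8.7759612 × 10^9.
Sum = 9.2859987 × 10^9.
SE = √(9.2859987 × 10^9) = 96364.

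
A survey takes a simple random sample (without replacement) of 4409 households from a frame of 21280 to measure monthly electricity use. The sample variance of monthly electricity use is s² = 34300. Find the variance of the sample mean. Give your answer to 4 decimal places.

Under SRS without replacement, Var(ȳ) = (1 − f)·s²/n with f = n/N = 4409/21280 = 0.20718985.
Var(ȳ) = (1 − 0.20718985)·34300/4409 = 0.79281015·7.7795418 = 6.1676997.

6.1677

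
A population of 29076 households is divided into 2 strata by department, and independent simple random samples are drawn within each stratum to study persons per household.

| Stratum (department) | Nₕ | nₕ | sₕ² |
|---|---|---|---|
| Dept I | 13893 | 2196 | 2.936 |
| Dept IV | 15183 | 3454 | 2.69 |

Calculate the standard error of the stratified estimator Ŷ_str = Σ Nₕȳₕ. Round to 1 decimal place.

596.6

Var(Ŷ_str) = Σₕ Nₕ²(1 − fₕ)sₕ²/nₕ.
Dept I: 13893²·(1 − 2196/13893)·2.936/2196 = 217267.24.
Dept IV: 15183²·(1 − 3454/15183)·2.69/3454 = 138691.08.
Sum = 355958.32.
SE = √(355958.32) = 596.6.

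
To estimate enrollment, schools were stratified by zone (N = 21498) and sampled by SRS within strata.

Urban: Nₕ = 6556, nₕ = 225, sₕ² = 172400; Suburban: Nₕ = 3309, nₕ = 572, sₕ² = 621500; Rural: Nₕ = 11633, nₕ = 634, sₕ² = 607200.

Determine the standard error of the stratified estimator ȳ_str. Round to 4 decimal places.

18.8482

Var(ȳ_str) = Σₕ Wₕ²(1 − fₕ)sₕ²/nₕ with Wₕ = Nₕ/N, N = 21498.
Urban: Wₕ = 0.30495860; term = 0.30495860²·(1 − 0.03431971)·172400/225 = 68.812904.
Suburban: Wₕ = 0.15392130; term = 0.15392130²·(1 − 0.17286189)·621500/572 = 21.292201.
Rural: Wₕ = 0.54112010; term = 0.54112010²·(1 − 0.05450013)·607200/634 = 265.14981.
Sum = 355.25492.
SE = √(355.25492) = 18.8482.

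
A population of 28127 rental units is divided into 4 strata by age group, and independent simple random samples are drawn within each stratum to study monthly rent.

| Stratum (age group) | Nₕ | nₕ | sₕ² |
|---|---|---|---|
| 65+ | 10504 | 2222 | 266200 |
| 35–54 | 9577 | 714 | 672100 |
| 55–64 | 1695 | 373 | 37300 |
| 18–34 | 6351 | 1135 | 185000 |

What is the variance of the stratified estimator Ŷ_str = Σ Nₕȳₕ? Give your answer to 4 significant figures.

9.595 × 10^10

Var(Ŷ_str) = Σₕ Nₕ²(1 − fₕ)sₕ²/nₕ.
65+: 10504²·(1 − 2222/10504)·266200/2222 = 1.0422069 × 10^10.
35–54: 9577²·(1 − 714/9577)·672100/714 = 7.9899842 × 10^10.
55–64: 1695²·(1 − 373/1695)·37300/373 = 2.24079 × 10^8.
18–34: 6351²·(1 − 1135/6351)·185000/1135 = 5.3995251 × 10^9.
Sum = 9.5945515 × 10^10.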